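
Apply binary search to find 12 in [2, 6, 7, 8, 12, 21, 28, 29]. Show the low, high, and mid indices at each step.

Binary search for 12 in [2, 6, 7, 8, 12, 21, 28, 29]:

lo=0, hi=7, mid=3, arr[mid]=8 -> 8 < 12, search right half
lo=4, hi=7, mid=5, arr[mid]=21 -> 21 > 12, search left half
lo=4, hi=4, mid=4, arr[mid]=12 -> Found target at index 4!

Binary search finds 12 at index 4 after 3 comparisons. The search repeatedly halves the search space by comparing with the middle element.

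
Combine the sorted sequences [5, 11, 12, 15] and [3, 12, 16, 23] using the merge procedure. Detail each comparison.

Merging process:

Compare 5 vs 3: take 3 from right. Merged: [3]
Compare 5 vs 12: take 5 from left. Merged: [3, 5]
Compare 11 vs 12: take 11 from left. Merged: [3, 5, 11]
Compare 12 vs 12: take 12 from left. Merged: [3, 5, 11, 12]
Compare 15 vs 12: take 12 from right. Merged: [3, 5, 11, 12, 12]
Compare 15 vs 16: take 15 from left. Merged: [3, 5, 11, 12, 12, 15]
Append remaining from right: [16, 23]. Merged: [3, 5, 11, 12, 12, 15, 16, 23]

Final merged array: [3, 5, 11, 12, 12, 15, 16, 23]
Total comparisons: 6

The merged array is [3, 5, 11, 12, 12, 15, 16, 23], requiring 6 comparisons. The merge step runs in O(n) time where n is the total number of elements.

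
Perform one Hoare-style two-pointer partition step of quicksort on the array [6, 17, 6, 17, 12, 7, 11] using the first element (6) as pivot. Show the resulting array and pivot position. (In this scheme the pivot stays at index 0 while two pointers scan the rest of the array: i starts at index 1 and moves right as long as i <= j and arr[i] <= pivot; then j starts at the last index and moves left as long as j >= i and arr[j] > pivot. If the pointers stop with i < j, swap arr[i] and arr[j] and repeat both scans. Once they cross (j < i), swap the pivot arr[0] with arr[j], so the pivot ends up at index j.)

Hoare-style two-pointer partition with pivot = 6:

Initial array: [6, 17, 6, 17, 12, 7, 11]

Pointers start at i = 1, j = 6.
i stops at index 1 (arr[1]=17 > 6), j stops at index 2 (arr[2]=6 <= 6): swap arr[1] and arr[2], array becomes [6, 6, 17, 17, 12, 7, 11]
i ends at 2, j ends at 1: the pointers have crossed (j < i), so scanning stops.

Swap pivot arr[0] with arr[1] to place pivot at position 1: [6, 6, 17, 17, 12, 7, 11]
Pivot position: 1

After partitioning with pivot 6, the array becomes [6, 6, 17, 17, 12, 7, 11]. The pivot is placed at index 1. All elements to the left of the pivot are <= 6, and all elements to the right are > 6.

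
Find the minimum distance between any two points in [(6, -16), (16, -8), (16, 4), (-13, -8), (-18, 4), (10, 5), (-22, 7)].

Computing all pairwise distances among 7 points:

d((6, -16), (16, -8)) = 12.8062
d((6, -16), (16, 4)) = 22.3607
d((6, -16), (-13, -8)) = 20.6155
d((6, -16), (-18, 4)) = 31.241
d((6, -16), (10, 5)) = 21.3776
d((6, -16), (-22, 7)) = 36.2353
d((16, -8), (16, 4)) = 12.0
d((16, -8), (-13, -8)) = 29.0
d((16, -8), (-18, 4)) = 36.0555
d((16, -8), (10, 5)) = 14.3178
d((16, -8), (-22, 7)) = 40.8534
d((16, 4), (-13, -8)) = 31.3847
d((16, 4), (-18, 4)) = 34.0
d((16, 4), (10, 5)) = 6.0828
d((16, 4), (-22, 7)) = 38.1182
d((-13, -8), (-18, 4)) = 13.0
d((-13, -8), (10, 5)) = 26.4197
d((-13, -8), (-22, 7)) = 17.4929
d((-18, 4), (10, 5)) = 28.0179
d((-18, 4), (-22, 7)) = 5.0 <-- minimum
d((10, 5), (-22, 7)) = 32.0624

Closest pair: (-18, 4) and (-22, 7) with distance 5.0

The closest pair is (-18, 4) and (-22, 7) with Euclidean distance 5.0. For 7 points, brute-force pairwise comparison is shown above. For large n, the divide-and-conquer algorithm (sort by x, recurse on halves, check the dividing strip) achieves O(n log n).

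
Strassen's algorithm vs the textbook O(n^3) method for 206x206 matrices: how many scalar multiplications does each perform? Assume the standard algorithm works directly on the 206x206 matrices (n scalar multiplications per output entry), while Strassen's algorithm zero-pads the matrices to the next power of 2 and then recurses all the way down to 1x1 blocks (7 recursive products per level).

Matrix multiplication for 206x206 matrices:

Strassen's algorithm requires power-of-2 dimensions. Pad 206x206 to 256x256 (next power of 2).

Standard algorithm: 206^3 = 8741816 multiplications
Strassen's algorithm: 7^(log2(256)) = 7^8 = 5764801 multiplications
Savings: 8741816 - 5764801 = 2977015 multiplications

Standard: 8741816 multiplications (206^3). Strassen: 5764801 multiplications (7^8, after padding to 256x256). Strassen reduces 8 recursive multiplications to 7 at each level.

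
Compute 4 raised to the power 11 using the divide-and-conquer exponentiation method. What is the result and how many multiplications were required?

Computing 4^11 by squaring (build up from 4^1; each line after the first costs one multiplication):

4^1 = 4
4^2 = (4^1)^2 = 4^2 = 16
4^4 = (4^2)^2 = 16^2 = 256
4^5 = 4 * 4^4 = 4 * 256 = 1024
4^10 = (4^5)^2 = 1024^2 = 1048576
4^11 = 4 * 4^10 = 4 * 1048576 = 4194304

Result: 4194304
Multiplications needed: 5 (5 lines after 4^1)

4^11 = 4194304. Using exponentiation by squaring, this requires 5 multiplications. The key idea: if the exponent is even, square the half-power; if odd, multiply by the base once.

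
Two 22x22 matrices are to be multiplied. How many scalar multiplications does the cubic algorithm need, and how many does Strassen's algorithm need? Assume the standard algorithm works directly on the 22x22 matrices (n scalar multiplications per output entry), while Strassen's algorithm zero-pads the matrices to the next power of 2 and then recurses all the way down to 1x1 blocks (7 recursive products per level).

Matrix multiplication for 22x22 matrices:

Strassen's algorithm requires power-of-2 dimensions. Pad 22x22 to 32x32 (next power of 2).

Standard algorithm: 22^3 = 10648 multiplications
Strassen's algorithm: 7^(log2(32)) = 7^5 = 16807 multiplications
Difference: 10648 - 16807 = -6159 (Strassen uses MORE here due to padding overhead — for small or just-over-power-of-2 n, padding can outweigh the per-level savings)

Standard: 10648 multiplications (22^3). Strassen: 16807 multiplications (7^5, after padding to 32x32). Strassen reduces 8 recursive multiplications to 7 at each level.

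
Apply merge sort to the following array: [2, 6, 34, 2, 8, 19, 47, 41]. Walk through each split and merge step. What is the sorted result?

Merge sort trace:

Split: [2, 6, 34, 2, 8, 19, 47, 41] -> [2, 6, 34, 2] and [8, 19, 47, 41]
  Split: [2, 6, 34, 2] -> [2, 6] and [34, 2]
    Split: [2, 6] -> [2] and [6]
    Merge: [2] + [6] -> [2, 6]
    Split: [34, 2] -> [34] and [2]
    Merge: [34] + [2] -> [2, 34]
  Merge: [2, 6] + [2, 34] -> [2, 2, 6, 34]
  Split: [8, 19, 47, 41] -> [8, 19] and [47, 41]
    Split: [8, 19] -> [8] and [19]
    Merge: [8] + [19] -> [8, 19]
    Split: [47, 41] -> [47] and [41]
    Merge: [47] + [41] -> [41, 47]
  Merge: [8, 19] + [41, 47] -> [8, 19, 41, 47]
Merge: [2, 2, 6, 34] + [8, 19, 41, 47] -> [2, 2, 6, 8, 19, 34, 41, 47]

Final sorted array: [2, 2, 6, 8, 19, 34, 41, 47]

The merge sort proceeds by recursively splitting the array and merging sorted halves.
After all merges, the sorted array is [2, 2, 6, 8, 19, 34, 41, 47].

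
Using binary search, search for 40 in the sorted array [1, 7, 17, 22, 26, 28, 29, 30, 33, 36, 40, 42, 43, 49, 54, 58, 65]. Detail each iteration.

Binary search for 40 in [1, 7, 17, 22, 26, 28, 29, 30, 33, 36, 40, 42, 43, 49, 54, 58, 65]:

lo=0, hi=16, mid=8, arr[mid]=33 -> 33 < 40, search right half
lo=9, hi=16, mid=12, arr[mid]=43 -> 43 > 40, search left half
lo=9, hi=11, mid=10, arr[mid]=40 -> Found target at index 10!

Binary search finds 40 at index 10 after 3 comparisons. The search repeatedly halves the search space by comparing with the middle element.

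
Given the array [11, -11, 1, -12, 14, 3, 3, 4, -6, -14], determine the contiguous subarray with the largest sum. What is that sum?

Using Kadane's algorithm on [11, -11, 1, -12, 14, 3, 3, 4, -6, -14]:

Scanning through the array:
Position 1 (value -11): max_ending_here = 0, max_so_far = 11
Position 2 (value 1): max_ending_here = 1, max_so_far = 11
Position 3 (value -12): max_ending_here = -11, max_so_far = 11
Position 4 (value 14): max_ending_here = 14, max_so_far = 14
Position 5 (value 3): max_ending_here = 17, max_so_far = 17
Position 6 (value 3): max_ending_here = 20, max_so_far = 20
Position 7 (value 4): max_ending_here = 24, max_so_far = 24
Position 8 (value -6): max_ending_here = 18, max_so_far = 24
Position 9 (value -14): max_ending_here = 4, max_so_far = 24

Maximum subarray: [14, 3, 3, 4]
Maximum sum: 24

The maximum subarray is [14, 3, 3, 4] with sum 24. This subarray runs from index 4 to index 7.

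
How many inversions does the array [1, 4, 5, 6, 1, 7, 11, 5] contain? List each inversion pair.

Finding inversions in [1, 4, 5, 6, 1, 7, 11, 5]:

(1, 4): arr[1]=4 > arr[4]=1
(2, 4): arr[2]=5 > arr[4]=1
(3, 4): arr[3]=6 > arr[4]=1
(3, 7): arr[3]=6 > arr[7]=5
(5, 7): arr[5]=7 > arr[7]=5
(6, 7): arr[6]=11 > arr[7]=5

Total inversions: 6

The array has 6 inversion(s): (1,4), (2,4), (3,4), (3,7), (5,7), (6,7). Each pair (i,j) satisfies i < j and arr[i] > arr[j].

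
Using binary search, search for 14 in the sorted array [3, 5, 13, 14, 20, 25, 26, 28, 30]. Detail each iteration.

Binary search for 14 in [3, 5, 13, 14, 20, 25, 26, 28, 30]:

lo=0, hi=8, mid=4, arr[mid]=20 -> 20 > 14, search left half
lo=0, hi=3, mid=1, arr[mid]=5 -> 5 < 14, search right half
lo=2, hi=3, mid=2, arr[mid]=13 -> 13 < 14, search right half
lo=3, hi=3, mid=3, arr[mid]=14 -> Found target at index 3!

Binary search finds 14 at index 3 after 4 comparisons. The search repeatedly halves the search space by comparing with the middle element.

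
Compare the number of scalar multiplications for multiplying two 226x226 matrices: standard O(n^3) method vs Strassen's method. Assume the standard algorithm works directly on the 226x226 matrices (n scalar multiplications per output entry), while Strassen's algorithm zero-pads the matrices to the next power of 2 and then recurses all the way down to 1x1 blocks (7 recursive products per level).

Matrix multiplication for 226x226 matrices:

Strassen's algorithm requires power-of-2 dimensions. Pad 226x226 to 256x256 (next power of 2).

Standard algorithm: 226^3 = 11543176 multiplications
Strassen's algorithm: 7^(log2(256)) = 7^8 = 5764801 multiplications
Savings: 11543176 - 5764801 = 5778375 multiplications

Standard: 11543176 multiplications (226^3). Strassen: 5764801 multiplications (7^8, after padding to 256x256). Strassen reduces 8 recursive multiplications to 7 at each level.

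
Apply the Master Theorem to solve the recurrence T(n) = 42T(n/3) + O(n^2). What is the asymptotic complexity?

Master Theorem for T(n) = 42T(n/3) + O(n^2):

a = 42, b = 3, c = 2
log_b(a) = log_3(42) = 3.4022

Case 1: c = 2 < log_3(42) = 3.4022
T(n) = O(n^(log_3 42))

For T(n) = 42T(n/3) + O(n^2): log_3(42) = 3.4022. This is Case 1 of the Master Theorem (c < log_b(a), work dominated by leaves), giving O(n^(log_3 42)).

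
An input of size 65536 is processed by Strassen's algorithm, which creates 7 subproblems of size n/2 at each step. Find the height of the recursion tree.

For divide and conquer with division factor 2:

Problem sizes at each level:
Level 0: 65536
Level 1: 32768
Level 2: 16384
Level 3: 8192
Level 4: 4096
Level 5: 2048
Level 6: 1024
Level 7: 512
Level 8: 256
Level 9: 128
Level 10: 64
Level 11: 32
Level 12: 16
Level 13: 8
Level 14: 4
Level 15: 2
Level 16: 1

The root is level 0 and the size-1 base case is level 16 (the tree spans levels 0 through 16, i.e. 17 levels counting the root), so the depth is the number of divisions: log_2(65536) = 16

The recursion tree depth is log_2(65536) = 16. At each level, the problem size is divided by 2, so it takes 16 divisions to reduce to a base case of size 1. The algorithm makes 7 recursive calls at each level.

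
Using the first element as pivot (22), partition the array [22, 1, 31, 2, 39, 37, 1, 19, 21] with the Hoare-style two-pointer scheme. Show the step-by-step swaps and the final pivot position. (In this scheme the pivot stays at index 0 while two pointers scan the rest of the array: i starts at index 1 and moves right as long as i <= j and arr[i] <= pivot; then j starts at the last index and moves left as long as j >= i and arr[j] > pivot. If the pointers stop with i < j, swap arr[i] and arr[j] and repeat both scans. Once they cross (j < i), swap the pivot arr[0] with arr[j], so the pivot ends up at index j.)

Hoare-style two-pointer partition with pivot = 22:

Initial array: [22, 1, 31, 2, 39, 37, 1, 19, 21]

Pointers start at i = 1, j = 8.
i stops at index 2 (arr[2]=31 > 22), j stops at index 8 (arr[8]=21 <= 22): swap arr[2] and arr[8], array becomes [22, 1, 21, 2, 39, 37, 1, 19, 31]
i stops at index 4 (arr[4]=39 > 22), j stops at index 7 (arr[7]=19 <= 22): swap arr[4] and arr[7], array becomes [22, 1, 21, 2, 19, 37, 1, 39, 31]
i stops at index 5 (arr[5]=37 > 22), j stops at index 6 (arr[6]=1 <= 22): swap arr[5] and arr[6], array becomes [22, 1, 21, 2, 19, 1, 37, 39, 31]
i ends at 6, j ends at 5: the pointers have crossed (j < i), so scanning stops.

Swap pivot arr[0] with arr[5] to place pivot at position 5: [1, 1, 21, 2, 19, 22, 37, 39, 31]
Pivot position: 5

After partitioning with pivot 22, the array becomes [1, 1, 21, 2, 19, 22, 37, 39, 31]. The pivot is placed at index 5. All elements to the left of the pivot are <= 22, and all elements to the right are > 22.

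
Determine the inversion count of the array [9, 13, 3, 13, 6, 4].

Finding inversions in [9, 13, 3, 13, 6, 4]:

(0, 2): arr[0]=9 > arr[2]=3
(0, 4): arr[0]=9 > arr[4]=6
(0, 5): arr[0]=9 > arr[5]=4
(1, 2): arr[1]=13 > arr[2]=3
(1, 4): arr[1]=13 > arr[4]=6
(1, 5): arr[1]=13 > arr[5]=4
(3, 4): arr[3]=13 > arr[4]=6
(3, 5): arr[3]=13 > arr[5]=4
(4, 5): arr[4]=6 > arr[5]=4

Total inversions: 9

The array has 9 inversion(s): (0,2), (0,4), (0,5), (1,2), (1,4), (1,5), (3,4), (3,5), (4,5). Each pair (i,j) satisfies i < j and arr[i] > arr[j].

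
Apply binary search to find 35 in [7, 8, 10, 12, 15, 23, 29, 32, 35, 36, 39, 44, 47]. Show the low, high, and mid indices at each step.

Binary search for 35 in [7, 8, 10, 12, 15, 23, 29, 32, 35, 36, 39, 44, 47]:

lo=0, hi=12, mid=6, arr[mid]=29 -> 29 < 35, search right half
lo=7, hi=12, mid=9, arr[mid]=36 -> 36 > 35, search left half
lo=7, hi=8, mid=7, arr[mid]=32 -> 32 < 35, search right half
lo=8, hi=8, mid=8, arr[mid]=35 -> Found target at index 8!

Binary search finds 35 at index 8 after 4 comparisons. The search repeatedly halves the search space by comparing with the middle element.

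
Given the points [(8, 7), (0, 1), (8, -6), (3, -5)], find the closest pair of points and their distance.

Computing all pairwise distances among 4 points:

d((8, 7), (0, 1)) = 10.0
d((8, 7), (8, -6)) = 13.0
d((8, 7), (3, -5)) = 13.0
d((0, 1), (8, -6)) = 10.6301
d((0, 1), (3, -5)) = 6.7082
d((8, -6), (3, -5)) = 5.099 <-- minimum

Closest pair: (8, -6) and (3, -5) with distance 5.099

The closest pair is (8, -6) and (3, -5) with Euclidean distance 5.099. For 4 points, brute-force pairwise comparison is shown above. For large n, the divide-and-conquer algorithm (sort by x, recurse on halves, check the dividing strip) achieves O(n log n).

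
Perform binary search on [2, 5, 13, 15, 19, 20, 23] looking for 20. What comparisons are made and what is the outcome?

Binary search for 20 in [2, 5, 13, 15, 19, 20, 23]:

lo=0, hi=6, mid=3, arr[mid]=15 -> 15 < 20, search right half
lo=4, hi=6, mid=5, arr[mid]=20 -> Found target at index 5!

Binary search finds 20 at index 5 after 2 comparisons. The search repeatedly halves the search space by comparing with the middle element.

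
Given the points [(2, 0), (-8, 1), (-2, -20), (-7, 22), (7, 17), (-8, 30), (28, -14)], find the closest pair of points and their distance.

Computing all pairwise distances among 7 points:

d((2, 0), (-8, 1)) = 10.0499
d((2, 0), (-2, -20)) = 20.3961
d((2, 0), (-7, 22)) = 23.7697
d((2, 0), (7, 17)) = 17.72
d((2, 0), (-8, 30)) = 31.6228
d((2, 0), (28, -14)) = 29.5296
d((-8, 1), (-2, -20)) = 21.8403
d((-8, 1), (-7, 22)) = 21.0238
d((-8, 1), (7, 17)) = 21.9317
d((-8, 1), (-8, 30)) = 29.0
d((-8, 1), (28, -14)) = 39.0
d((-2, -20), (-7, 22)) = 42.2966
d((-2, -20), (7, 17)) = 38.0789
d((-2, -20), (-8, 30)) = 50.3587
d((-2, -20), (28, -14)) = 30.5941
d((-7, 22), (7, 17)) = 14.8661
d((-7, 22), (-8, 30)) = 8.0623 <-- minimum
d((-7, 22), (28, -14)) = 50.2096
d((7, 17), (-8, 30)) = 19.8494
d((7, 17), (28, -14)) = 37.4433
d((-8, 30), (28, -14)) = 56.8507

Closest pair: (-7, 22) and (-8, 30) with distance 8.0623

The closest pair is (-7, 22) and (-8, 30) with Euclidean distance 8.0623. For 7 points, brute-force pairwise comparison is shown above. For large n, the divide-and-conquer algorithm (sort by x, recurse on halves, check the dividing strip) achieves O(n log n).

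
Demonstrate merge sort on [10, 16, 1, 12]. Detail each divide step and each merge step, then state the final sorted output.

Merge sort trace:

Split: [10, 16, 1, 12] -> [10, 16] and [1, 12]
  Split: [10, 16] -> [10] and [16]
  Merge: [10] + [16] -> [10, 16]
  Split: [1, 12] -> [1] and [12]
  Merge: [1] + [12] -> [1, 12]
Merge: [10, 16] + [1, 12] -> [1, 10, 12, 16]

Final sorted array: [1, 10, 12, 16]

The merge sort proceeds by recursively splitting the array and merging sorted halves.
After all merges, the sorted array is [1, 10, 12, 16].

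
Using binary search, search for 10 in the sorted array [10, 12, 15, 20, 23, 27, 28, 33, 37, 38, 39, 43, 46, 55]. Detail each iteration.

Binary search for 10 in [10, 12, 15, 20, 23, 27, 28, 33, 37, 38, 39, 43, 46, 55]:

lo=0, hi=13, mid=6, arr[mid]=28 -> 28 > 10, search left half
lo=0, hi=5, mid=2, arr[mid]=15 -> 15 > 10, search left half
lo=0, hi=1, mid=0, arr[mid]=10 -> Found target at index 0!

Binary search finds 10 at index 0 after 3 comparisons. The search repeatedly halves the search space by comparing with the middle element.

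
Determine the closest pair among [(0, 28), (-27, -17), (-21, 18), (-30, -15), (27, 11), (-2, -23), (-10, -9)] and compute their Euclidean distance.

Computing all pairwise distances among 7 points:

d((0, 28), (-27, -17)) = 52.4786
d((0, 28), (-21, 18)) = 23.2594
d((0, 28), (-30, -15)) = 52.4309
d((0, 28), (27, 11)) = 31.9061
d((0, 28), (-2, -23)) = 51.0392
d((0, 28), (-10, -9)) = 38.3275
d((-27, -17), (-21, 18)) = 35.5106
d((-27, -17), (-30, -15)) = 3.6056 <-- minimum
d((-27, -17), (27, 11)) = 60.8276
d((-27, -17), (-2, -23)) = 25.7099
d((-27, -17), (-10, -9)) = 18.7883
d((-21, 18), (-30, -15)) = 34.2053
d((-21, 18), (27, 11)) = 48.5077
d((-21, 18), (-2, -23)) = 45.1885
d((-21, 18), (-10, -9)) = 29.1548
d((-30, -15), (27, 11)) = 62.6498
d((-30, -15), (-2, -23)) = 29.1204
d((-30, -15), (-10, -9)) = 20.8806
d((27, 11), (-2, -23)) = 44.6878
d((27, 11), (-10, -9)) = 42.0595
d((-2, -23), (-10, -9)) = 16.1245

Closest pair: (-27, -17) and (-30, -15) with distance 3.6056

The closest pair is (-27, -17) and (-30, -15) with Euclidean distance 3.6056. For 7 points, brute-force pairwise comparison is shown above. For large n, the divide-and-conquer algorithm (sort by x, recurse on halves, check the dividing strip) achieves O(n log n).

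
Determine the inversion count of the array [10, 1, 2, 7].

Finding inversions in [10, 1, 2, 7]:

(0, 1): arr[0]=10 > arr[1]=1
(0, 2): arr[0]=10 > arr[2]=2
(0, 3): arr[0]=10 > arr[3]=7

Total inversions: 3

The array has 3 inversion(s): (0,1), (0,2), (0,3). Each pair (i,j) satisfies i < j and arr[i] > arr[j].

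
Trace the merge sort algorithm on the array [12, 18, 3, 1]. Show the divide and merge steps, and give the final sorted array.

Merge sort trace:

Split: [12, 18, 3, 1] -> [12, 18] and [3, 1]
  Split: [12, 18] -> [12] and [18]
  Merge: [12] + [18] -> [12, 18]
  Split: [3, 1] -> [3] and [1]
  Merge: [3] + [1] -> [1, 3]
Merge: [12, 18] + [1, 3] -> [1, 3, 12, 18]

Final sorted array: [1, 3, 12, 18]

The merge sort proceeds by recursively splitting the array and merging sorted halves.
After all merges, the sorted array is [1, 3, 12, 18].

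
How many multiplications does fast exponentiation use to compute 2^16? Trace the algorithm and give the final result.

Computing 2^16 by squaring (build up from 2^1; each line after the first costs one multiplication):

2^1 = 2
2^2 = (2^1)^2 = 2^2 = 4
2^4 = (2^2)^2 = 4^2 = 16
2^8 = (2^4)^2 = 16^2 = 256
2^16 = (2^8)^2 = 256^2 = 65536

Result: 65536
Multiplications needed: 4 (4 lines after 2^1)

2^16 = 65536. Using exponentiation by squaring, this requires 4 multiplications. The key idea: if the exponent is even, square the half-power; if odd, multiply by the base once.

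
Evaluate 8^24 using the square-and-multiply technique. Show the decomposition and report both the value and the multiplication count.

Computing 8^24 by squaring (build up from 8^1; each line after the first costs one multiplication):

8^1 = 8
8^2 = (8^1)^2 = 8^2 = 64
8^3 = 8 * 8^2 = 8 * 64 = 512
8^6 = (8^3)^2 = 512^2 = 262144
8^12 = (8^6)^2 = 262144^2 = 68719476736
8^24 = (8^12)^2 = 68719476736^2 = 4722366482869645213696

Result: 4722366482869645213696
Multiplications needed: 5 (5 lines after 8^1)

8^24 = 4722366482869645213696. Using exponentiation by squaring, this requires 5 multiplications. The key idea: if the exponent is even, square the half-power; if odd, multiply by the base once.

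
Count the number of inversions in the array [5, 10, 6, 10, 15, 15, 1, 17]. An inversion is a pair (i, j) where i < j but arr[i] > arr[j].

Finding inversions in [5, 10, 6, 10, 15, 15, 1, 17]:

(0, 6): arr[0]=5 > arr[6]=1
(1, 2): arr[1]=10 > arr[2]=6
(1, 6): arr[1]=10 > arr[6]=1
(2, 6): arr[2]=6 > arr[6]=1
(3, 6): arr[3]=10 > arr[6]=1
(4, 6): arr[4]=15 > arr[6]=1
(5, 6): arr[5]=15 > arr[6]=1

Total inversions: 7

The array has 7 inversion(s): (0,6), (1,2), (1,6), (2,6), (3,6), (4,6), (5,6). Each pair (i,j) satisfies i < j and arr[i] > arr[j].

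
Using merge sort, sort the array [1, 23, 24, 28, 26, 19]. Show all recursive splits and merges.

Merge sort trace:

Split: [1, 23, 24, 28, 26, 19] -> [1, 23, 24] and [28, 26, 19]
  Split: [1, 23, 24] -> [1] and [23, 24]
    Split: [23, 24] -> [23] and [24]
    Merge: [23] + [24] -> [23, 24]
  Merge: [1] + [23, 24] -> [1, 23, 24]
  Split: [28, 26, 19] -> [28] and [26, 19]
    Split: [26, 19] -> [26] and [19]
    Merge: [26] + [19] -> [19, 26]
  Merge: [28] + [19, 26] -> [19, 26, 28]
Merge: [1, 23, 24] + [19, 26, 28] -> [1, 19, 23, 24, 26, 28]

Final sorted array: [1, 19, 23, 24, 26, 28]

The merge sort proceeds by recursively splitting the array and merging sorted halves.
After all merges, the sorted array is [1, 19, 23, 24, 26, 28].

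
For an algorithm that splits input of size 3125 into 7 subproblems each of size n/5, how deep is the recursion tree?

For divide and conquer with division factor 5:

Problem sizes at each level:
Level 0: 3125
Level 1: 625
Level 2: 125
Level 3: 25
Level 4: 5
Level 5: 1

The root is level 0 and the size-1 base case is level 5 (the tree spans levels 0 through 5, i.e. 6 levels counting the root), so the depth is the number of divisions: log_5(3125) = 5

The recursion tree depth is log_5(3125) = 5. At each level, the problem size is divided by 5, so it takes 5 divisions to reduce to a base case of size 1. The algorithm makes 7 recursive calls at each level.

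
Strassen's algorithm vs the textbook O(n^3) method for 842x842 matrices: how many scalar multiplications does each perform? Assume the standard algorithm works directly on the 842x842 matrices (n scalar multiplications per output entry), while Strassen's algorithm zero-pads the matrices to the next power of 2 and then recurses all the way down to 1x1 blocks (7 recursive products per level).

Matrix multiplication for 842x842 matrices:

Strassen's algorithm requires power-of-2 dimensions. Pad 842x842 to 1024x1024 (next power of 2).

Standard algorithm: 842^3 = 596947688 multiplications
Strassen's algorithm: 7^(log2(1024)) = 7^10 = 282475249 multiplications
Savings: 596947688 - 282475249 = 314472439 multiplications

Standard: 596947688 multiplications (842^3). Strassen: 282475249 multiplications (7^10, after padding to 1024x1024). Strassen reduces 8 recursive multiplications to 7 at each level.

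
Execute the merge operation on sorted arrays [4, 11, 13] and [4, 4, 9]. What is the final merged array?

Merging process:

Compare 4 vs 4: take 4 from left. Merged: [4]
Compare 11 vs 4: take 4 from right. Merged: [4, 4]
Compare 11 vs 4: take 4 from right. Merged: [4, 4, 4]
Compare 11 vs 9: take 9 from right. Merged: [4, 4, 4, 9]
Append remaining from left: [11, 13]. Merged: [4, 4, 4, 9, 11, 13]

Final merged array: [4, 4, 4, 9, 11, 13]
Total comparisons: 4

The merged array is [4, 4, 4, 9, 11, 13], requiring 4 comparisons. The merge step runs in O(n) time where n is the total number of elements.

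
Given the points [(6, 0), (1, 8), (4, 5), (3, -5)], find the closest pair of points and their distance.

Computing all pairwise distances among 4 points:

d((6, 0), (1, 8)) = 9.434
d((6, 0), (4, 5)) = 5.3852
d((6, 0), (3, -5)) = 5.831
d((1, 8), (4, 5)) = 4.2426 <-- minimum
d((1, 8), (3, -5)) = 13.1529
d((4, 5), (3, -5)) = 10.0499

Closest pair: (1, 8) and (4, 5) with distance 4.2426

The closest pair is (1, 8) and (4, 5) with Euclidean distance 4.2426. For 4 points, brute-force pairwise comparison is shown above. For large n, the divide-and-conquer algorithm (sort by x, recurse on halves, check the dividing strip) achieves O(n log n).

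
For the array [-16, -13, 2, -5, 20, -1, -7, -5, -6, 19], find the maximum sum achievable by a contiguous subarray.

Using Kadane's algorithm on [-16, -13, 2, -5, 20, -1, -7, -5, -6, 19]:

Scanning through the array:
Position 1 (value -13): max_ending_here = -13, max_so_far = -13
Position 2 (value 2): max_ending_here = 2, max_so_far = 2
Position 3 (value -5): max_ending_here = -3, max_so_far = 2
Position 4 (value 20): max_ending_here = 20, max_so_far = 20
Position 5 (value -1): max_ending_here = 19, max_so_far = 20
Position 6 (value -7): max_ending_here = 12, max_so_far = 20
Position 7 (value -5): max_ending_here = 7, max_so_far = 20
Position 8 (value -6): max_ending_here = 1, max_so_far = 20
Position 9 (value 19): max_ending_here = 20, max_so_far = 20

Maximum subarray: [20]
Maximum sum: 20

The maximum subarray is [20] with sum 20. This subarray runs from index 4 to index 4.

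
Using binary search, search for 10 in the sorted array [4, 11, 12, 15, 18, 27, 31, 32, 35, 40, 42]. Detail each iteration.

Binary search for 10 in [4, 11, 12, 15, 18, 27, 31, 32, 35, 40, 42]:

lo=0, hi=10, mid=5, arr[mid]=27 -> 27 > 10, search left half
lo=0, hi=4, mid=2, arr[mid]=12 -> 12 > 10, search left half
lo=0, hi=1, mid=0, arr[mid]=4 -> 4 < 10, search right half
lo=1, hi=1, mid=1, arr[mid]=11 -> 11 > 10, search left half
lo=1 > hi=0, target 10 not found

Binary search determines that 10 is not in the array after 4 comparisons. The search space was exhausted without finding the target.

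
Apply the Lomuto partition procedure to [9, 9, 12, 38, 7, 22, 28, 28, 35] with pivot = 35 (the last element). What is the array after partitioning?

Lomuto partition with pivot = 35:

Initial array: [9, 9, 12, 38, 7, 22, 28, 28, 35]

arr[0]=9 <= 35: swap with position 0, array becomes [9, 9, 12, 38, 7, 22, 28, 28, 35]
arr[1]=9 <= 35: swap with position 1, array becomes [9, 9, 12, 38, 7, 22, 28, 28, 35]
arr[2]=12 <= 35: swap with position 2, array becomes [9, 9, 12, 38, 7, 22, 28, 28, 35]
arr[3]=38 > 35: no swap
arr[4]=7 <= 35: swap with position 3, array becomes [9, 9, 12, 7, 38, 22, 28, 28, 35]
arr[5]=22 <= 35: swap with position 4, array becomes [9, 9, 12, 7, 22, 38, 28, 28, 35]
arr[6]=28 <= 35: swap with position 5, array becomes [9, 9, 12, 7, 22, 28, 38, 28, 35]
arr[7]=28 <= 35: swap with position 6, array becomes [9, 9, 12, 7, 22, 28, 28, 38, 35]

Place pivot at position 7: [9, 9, 12, 7, 22, 28, 28, 35, 38]
Pivot position: 7

After partitioning with pivot 35, the array becomes [9, 9, 12, 7, 22, 28, 28, 35, 38]. The pivot is placed at index 7. All elements to the left of the pivot are <= 35, and all elements to the right are > 35.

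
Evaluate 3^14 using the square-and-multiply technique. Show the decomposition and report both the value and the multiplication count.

Computing 3^14 by squaring (build up from 3^1; each line after the first costs one multiplication):

3^1 = 3
3^2 = (3^1)^2 = 3^2 = 9
3^3 = 3 * 3^2 = 3 * 9 = 27
3^6 = (3^3)^2 = 27^2 = 729
3^7 = 3 * 3^6 = 3 * 729 = 2187
3^14 = (3^7)^2 = 2187^2 = 4782969

Result: 4782969
Multiplications needed: 5 (5 lines after 3^1)

3^14 = 4782969. Using exponentiation by squaring, this requires 5 multiplications. The key idea: if the exponent is even, square the half-power; if odd, multiply by the base once.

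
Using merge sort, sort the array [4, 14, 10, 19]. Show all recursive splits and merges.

Merge sort trace:

Split: [4, 14, 10, 19] -> [4, 14] and [10, 19]
  Split: [4, 14] -> [4] and [14]
  Merge: [4] + [14] -> [4, 14]
  Split: [10, 19] -> [10] and [19]
  Merge: [10] + [19] -> [10, 19]
Merge: [4, 14] + [10, 19] -> [4, 10, 14, 19]

Final sorted array: [4, 10, 14, 19]

The merge sort proceeds by recursively splitting the array and merging sorted halves.
After all merges, the sorted array is [4, 10, 14, 19].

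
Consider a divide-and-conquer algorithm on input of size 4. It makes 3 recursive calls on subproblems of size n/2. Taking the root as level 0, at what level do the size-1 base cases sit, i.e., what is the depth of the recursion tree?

For divide and conquer with division factor 2:

Problem sizes at each level:
Level 0: 4
Level 1: 2
Level 2: 1

The root is level 0 and the size-1 base case is level 2 (the tree spans levels 0 through 2, i.e. 3 levels counting the root), so the depth is the number of divisions: log_2(4) = 2

The recursion tree depth is log_2(4) = 2. At each level, the problem size is divided by 2, so it takes 2 divisions to reduce to a base case of size 1. The algorithm makes 3 recursive calls at each level.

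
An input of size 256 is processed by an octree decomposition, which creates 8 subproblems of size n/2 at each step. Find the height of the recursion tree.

For divide and conquer with division factor 2:

Problem sizes at each level:
Level 0: 256
Level 1: 128
Level 2: 64
Level 3: 32
Level 4: 16
Level 5: 8
Level 6: 4
Level 7: 2
Level 8: 1

The root is level 0 and the size-1 base case is level 8 (the tree spans levels 0 through 8, i.e. 9 levels counting the root), so the depth is the number of divisions: log_2(256) = 8

The recursion tree depth is log_2(256) = 8. At each level, the problem size is divided by 2, so it takes 8 divisions to reduce to a base case of size 1. The algorithm makes 8 recursive calls at each level.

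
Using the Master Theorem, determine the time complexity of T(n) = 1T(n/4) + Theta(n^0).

Master Theorem for T(n) = 1T(n/4) + O(n^0):

a = 1, b = 4, c = 0
log_b(a) = log_4(1) = 0.0000

Case 2: c = 0 = log_4(1) = 0.0000
T(n) = O(n^0 log n) = O(log n)

For T(n) = 1T(n/4) + O(n^0): log_4(1) = 0.0000. This is Case 2 of the Master Theorem (c = log_b(a), equal work at all levels), giving O(log n).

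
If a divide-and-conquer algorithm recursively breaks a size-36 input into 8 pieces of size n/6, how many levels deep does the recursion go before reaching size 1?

For divide and conquer with division factor 6:

Problem sizes at each level:
Level 0: 36
Level 1: 6
Level 2: 1

The root is level 0 and the size-1 base case is level 2 (the tree spans levels 0 through 2, i.e. 3 levels counting the root), so the depth is the number of divisions: log_6(36) = 2

The recursion tree depth is log_6(36) = 2. At each level, the problem size is divided by 6, so it takes 2 divisions to reduce to a base case of size 1. The algorithm makes 8 recursive calls at each level.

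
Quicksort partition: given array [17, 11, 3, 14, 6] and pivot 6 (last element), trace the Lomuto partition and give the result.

Lomuto partition with pivot = 6:

Initial array: [17, 11, 3, 14, 6]

arr[0]=17 > 6: no swap
arr[1]=11 > 6: no swap
arr[2]=3 <= 6: swap with position 0, array becomes [3, 11, 17, 14, 6]
arr[3]=14 > 6: no swap

Place pivot at position 1: [3, 6, 17, 14, 11]
Pivot position: 1

After partitioning with pivot 6, the array becomes [3, 6, 17, 14, 11]. The pivot is placed at index 1. All elements to the left of the pivot are <= 6, and all elements to the right are > 6.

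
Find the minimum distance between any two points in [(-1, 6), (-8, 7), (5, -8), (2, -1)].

Computing all pairwise distances among 4 points:

d((-1, 6), (-8, 7)) = 7.0711 <-- minimum
d((-1, 6), (5, -8)) = 15.2315
d((-1, 6), (2, -1)) = 7.6158
d((-8, 7), (5, -8)) = 19.8494
d((-8, 7), (2, -1)) = 12.8062
d((5, -8), (2, -1)) = 7.6158

Closest pair: (-1, 6) and (-8, 7) with distance 7.0711

The closest pair is (-1, 6) and (-8, 7) with Euclidean distance 7.0711. For 4 points, brute-force pairwise comparison is shown above. For large n, the divide-and-conquer algorithm (sort by x, recurse on halves, check the dividing strip) achieves O(n log n).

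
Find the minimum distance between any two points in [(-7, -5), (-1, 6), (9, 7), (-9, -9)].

Computing all pairwise distances among 4 points:

d((-7, -5), (-1, 6)) = 12.53
d((-7, -5), (9, 7)) = 20.0
d((-7, -5), (-9, -9)) = 4.4721 <-- minimum
d((-1, 6), (9, 7)) = 10.0499
d((-1, 6), (-9, -9)) = 17.0
d((9, 7), (-9, -9)) = 24.0832

Closest pair: (-7, -5) and (-9, -9) with distance 4.4721

The closest pair is (-7, -5) and (-9, -9) with Euclidean distance 4.4721. For 4 points, brute-force pairwise comparison is shown above. For large n, the divide-and-conquer algorithm (sort by x, recurse on halves, check the dividing strip) achieves O(n log n).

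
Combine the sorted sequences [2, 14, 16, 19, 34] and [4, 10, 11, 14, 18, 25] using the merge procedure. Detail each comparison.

Merging process:

Compare 2 vs 4: take 2 from left. Merged: [2]
Compare 14 vs 4: take 4 from right. Merged: [2, 4]
Compare 14 vs 10: take 10 from right. Merged: [2, 4, 10]
Compare 14 vs 11: take 11 from right. Merged: [2, 4, 10, 11]
Compare 14 vs 14: take 14 from left. Merged: [2, 4, 10, 11, 14]
Compare 16 vs 14: take 14 from right. Merged: [2, 4, 10, 11, 14, 14]
Compare 16 vs 18: take 16 from left. Merged: [2, 4, 10, 11, 14, 14, 16]
Compare 19 vs 18: take 18 from right. Merged: [2, 4, 10, 11, 14, 14, 16, 18]
Compare 19 vs 25: take 19 from left. Merged: [2, 4, 10, 11, 14, 14, 16, 18, 19]
Compare 34 vs 25: take 25 from right. Merged: [2, 4, 10, 11, 14, 14, 16, 18, 19, 25]
Append remaining from left: [34]. Merged: [2, 4, 10, 11, 14, 14, 16, 18, 19, 25, 34]

Final merged array: [2, 4, 10, 11, 14, 14, 16, 18, 19, 25, 34]
Total comparisons: 10

The merged array is [2, 4, 10, 11, 14, 14, 16, 18, 19, 25, 34], requiring 10 comparisons. The merge step runs in O(n) time where n is the total number of elements.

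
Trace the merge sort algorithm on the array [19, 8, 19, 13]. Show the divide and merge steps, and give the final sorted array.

Merge sort trace:

Split: [19, 8, 19, 13] -> [19, 8] and [19, 13]
  Split: [19, 8] -> [19] and [8]
  Merge: [19] + [8] -> [8, 19]
  Split: [19, 13] -> [19] and [13]
  Merge: [19] + [13] -> [13, 19]
Merge: [8, 19] + [13, 19] -> [8, 13, 19, 19]

Final sorted array: [8, 13, 19, 19]

The merge sort proceeds by recursively splitting the array and merging sorted halves.
After all merges, the sorted array is [8, 13, 19, 19].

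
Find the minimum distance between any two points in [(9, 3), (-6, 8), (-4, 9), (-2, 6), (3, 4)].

Computing all pairwise distances among 5 points:

d((9, 3), (-6, 8)) = 15.8114
d((9, 3), (-4, 9)) = 14.3178
d((9, 3), (-2, 6)) = 11.4018
d((9, 3), (3, 4)) = 6.0828
d((-6, 8), (-4, 9)) = 2.2361 <-- minimum
d((-6, 8), (-2, 6)) = 4.4721
d((-6, 8), (3, 4)) = 9.8489
d((-4, 9), (-2, 6)) = 3.6056
d((-4, 9), (3, 4)) = 8.6023
d((-2, 6), (3, 4)) = 5.3852

Closest pair: (-6, 8) and (-4, 9) with distance 2.2361

The closest pair is (-6, 8) and (-4, 9) with Euclidean distance 2.2361. For 5 points, brute-force pairwise comparison is shown above. For large n, the divide-and-conquer algorithm (sort by x, recurse on halves, check the dividing strip) achieves O(n log n).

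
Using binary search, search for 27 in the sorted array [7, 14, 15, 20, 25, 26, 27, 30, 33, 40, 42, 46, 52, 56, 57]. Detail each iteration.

Binary search for 27 in [7, 14, 15, 20, 25, 26, 27, 30, 33, 40, 42, 46, 52, 56, 57]:

lo=0, hi=14, mid=7, arr[mid]=30 -> 30 > 27, search left half
lo=0, hi=6, mid=3, arr[mid]=20 -> 20 < 27, search right half
lo=4, hi=6, mid=5, arr[mid]=26 -> 26 < 27, search right half
lo=6, hi=6, mid=6, arr[mid]=27 -> Found target at index 6!

Binary search finds 27 at index 6 after 4 comparisons. The search repeatedly halves the search space by comparing with the middle element.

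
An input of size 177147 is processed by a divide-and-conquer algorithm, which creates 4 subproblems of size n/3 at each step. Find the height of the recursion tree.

For divide and conquer with division factor 3:

Problem sizes at each level:
Level 0: 177147
Level 1: 59049
Level 2: 19683
Level 3: 6561
Level 4: 2187
Level 5: 729
Level 6: 243
Level 7: 81
Level 8: 27
Level 9: 9
Level 10: 3
Level 11: 1

The root is level 0 and the size-1 base case is level 11 (the tree spans levels 0 through 11, i.e. 12 levels counting the root), so the depth is the number of divisions: log_3(177147) = 11

The recursion tree depth is log_3(177147) = 11. At each level, the problem size is divided by 3, so it takes 11 divisions to reduce to a base case of size 1. The algorithm makes 4 recursive calls at each level.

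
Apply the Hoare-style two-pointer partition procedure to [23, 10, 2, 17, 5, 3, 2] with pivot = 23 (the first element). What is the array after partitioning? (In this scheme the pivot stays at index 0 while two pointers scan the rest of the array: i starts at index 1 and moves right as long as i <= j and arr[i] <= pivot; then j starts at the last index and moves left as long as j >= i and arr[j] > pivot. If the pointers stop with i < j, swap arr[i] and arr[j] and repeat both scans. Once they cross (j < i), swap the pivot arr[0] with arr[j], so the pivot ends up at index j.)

Hoare-style two-pointer partition with pivot = 23:

Initial array: [23, 10, 2, 17, 5, 3, 2]

Pointers start at i = 1, j = 6.
i ends at 7, j ends at 6: the pointers have crossed (j < i), so scanning stops.

Swap pivot arr[0] with arr[6] to place pivot at position 6: [2, 10, 2, 17, 5, 3, 23]
Pivot position: 6

After partitioning with pivot 23, the array becomes [2, 10, 2, 17, 5, 3, 23]. The pivot is placed at index 6. All elements to the left of the pivot are <= 23, and all elements to the right are > 23.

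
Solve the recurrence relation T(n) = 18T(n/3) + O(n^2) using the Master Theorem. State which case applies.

Master Theorem for T(n) = 18T(n/3) + O(n^2):

a = 18, b = 3, c = 2
log_b(a) = log_3(18) = 2.6309

Case 1: c = 2 < log_3(18) = 2.6309
T(n) = O(n^(log_3 18))

For T(n) = 18T(n/3) + O(n^2): log_3(18) = 2.6309. This is Case 1 of the Master Theorem (c < log_b(a), work dominated by leaves), giving O(n^(log_3 18)).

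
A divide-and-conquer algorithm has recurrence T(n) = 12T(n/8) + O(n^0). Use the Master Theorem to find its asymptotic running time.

Master Theorem for T(n) = 12T(n/8) + O(n^0):

a = 12, b = 8, c = 0
log_b(a) = log_8(12) = 1.1950

Case 1: c = 0 < log_8(12) = 1.1950
T(n) = O(n^(log_8 12))

For T(n) = 12T(n/8) + O(n^0): log_8(12) = 1.1950. This is Case 1 of the Master Theorem (c < log_b(a), work dominated by leaves), giving O(n^(log_8 12)).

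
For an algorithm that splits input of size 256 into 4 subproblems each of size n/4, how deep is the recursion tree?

For divide and conquer with division factor 4:

Problem sizes at each level:
Level 0: 256
Level 1: 64
Level 2: 16
Level 3: 4
Level 4: 1

The root is level 0 and the size-1 base case is level 4 (the tree spans levels 0 through 4, i.e. 5 levels counting the root), so the depth is the number of divisions: log_4(256) = 4

The recursion tree depth is log_4(256) = 4. At each level, the problem size is divided by 4, so it takes 4 divisions to reduce to a base case of size 1. The algorithm makes 4 recursive calls at each level.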